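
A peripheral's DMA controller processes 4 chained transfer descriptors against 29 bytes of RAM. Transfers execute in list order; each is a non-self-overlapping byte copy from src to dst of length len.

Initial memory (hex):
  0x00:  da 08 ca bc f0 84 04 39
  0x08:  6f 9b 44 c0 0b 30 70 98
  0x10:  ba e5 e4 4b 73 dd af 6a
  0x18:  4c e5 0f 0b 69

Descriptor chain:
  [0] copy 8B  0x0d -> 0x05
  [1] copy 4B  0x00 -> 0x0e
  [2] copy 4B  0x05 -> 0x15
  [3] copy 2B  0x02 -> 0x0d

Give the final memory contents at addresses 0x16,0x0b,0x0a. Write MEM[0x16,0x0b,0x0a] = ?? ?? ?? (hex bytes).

MEM[0x16,0x0b,0x0a] = 70 4b e4

#0 dst[0x05+8] := {0x30,0x70,0x98,0xba,0xe5,0xe4,0x4b,0x73}
#1 dst[0x0e+4] := {0xda,0x08,0xca,0xbc}
#2 dst[0x15+4] := {0x30,0x70,0x98,0xba}
#3 dst[0x0d+2] := {0xca,0xbc}
query mem[0x16]=0x70, mem[0x0b]=0x4b, mem[0x0a]=0xe4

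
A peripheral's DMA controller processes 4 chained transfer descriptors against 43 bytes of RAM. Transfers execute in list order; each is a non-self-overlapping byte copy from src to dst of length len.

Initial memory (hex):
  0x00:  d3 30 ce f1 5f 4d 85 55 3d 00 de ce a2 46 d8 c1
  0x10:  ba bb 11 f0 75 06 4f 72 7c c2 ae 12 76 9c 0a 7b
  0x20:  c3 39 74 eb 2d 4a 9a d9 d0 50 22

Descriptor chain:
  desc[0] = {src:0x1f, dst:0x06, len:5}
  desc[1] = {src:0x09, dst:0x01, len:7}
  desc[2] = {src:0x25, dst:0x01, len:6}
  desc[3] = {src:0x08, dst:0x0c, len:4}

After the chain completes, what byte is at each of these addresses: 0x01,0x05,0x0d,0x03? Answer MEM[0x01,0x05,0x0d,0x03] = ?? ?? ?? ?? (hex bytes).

MEM[0x01,0x05,0x0d,0x03] = 4a 50 74 d9

  after D0: wrote 5B at 0x06 = 7bc33974eb
  after D1: wrote 7B at 0x01 = 74ebcea246d8c1
  after D2: wrote 6B at 0x01 = 4a9ad9d05022
  after D3: wrote 4B at 0x0c = 3974ebce
query mem[0x01]=0x4a, mem[0x05]=0x50, mem[0x0d]=0x74, mem[0x03]=0xd9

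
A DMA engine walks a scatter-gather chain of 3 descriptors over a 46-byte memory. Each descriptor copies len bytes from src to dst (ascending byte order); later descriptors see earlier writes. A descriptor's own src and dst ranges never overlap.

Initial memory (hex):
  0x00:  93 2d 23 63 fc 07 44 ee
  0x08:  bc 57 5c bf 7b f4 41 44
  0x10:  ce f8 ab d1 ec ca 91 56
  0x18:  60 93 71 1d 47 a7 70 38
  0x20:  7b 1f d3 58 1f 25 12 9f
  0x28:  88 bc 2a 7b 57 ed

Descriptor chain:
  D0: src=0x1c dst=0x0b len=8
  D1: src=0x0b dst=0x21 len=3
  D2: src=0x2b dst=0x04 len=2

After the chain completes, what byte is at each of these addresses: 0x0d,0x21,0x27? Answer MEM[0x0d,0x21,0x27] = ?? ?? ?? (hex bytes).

MEM[0x0d,0x21,0x27] = 70 47 9f

#0 dst[0x0b+8] := {0x47,0xa7,0x70,0x38,0x7b,0x1f,0xd3,0x58}
#1 dst[0x21+3] := {0x47,0xa7,0x70}
#2 dst[0x04+2] := {0x7b,0x57}
query mem[0x0d]=0x70, mem[0x21]=0x47, mem[0x27]=0x9f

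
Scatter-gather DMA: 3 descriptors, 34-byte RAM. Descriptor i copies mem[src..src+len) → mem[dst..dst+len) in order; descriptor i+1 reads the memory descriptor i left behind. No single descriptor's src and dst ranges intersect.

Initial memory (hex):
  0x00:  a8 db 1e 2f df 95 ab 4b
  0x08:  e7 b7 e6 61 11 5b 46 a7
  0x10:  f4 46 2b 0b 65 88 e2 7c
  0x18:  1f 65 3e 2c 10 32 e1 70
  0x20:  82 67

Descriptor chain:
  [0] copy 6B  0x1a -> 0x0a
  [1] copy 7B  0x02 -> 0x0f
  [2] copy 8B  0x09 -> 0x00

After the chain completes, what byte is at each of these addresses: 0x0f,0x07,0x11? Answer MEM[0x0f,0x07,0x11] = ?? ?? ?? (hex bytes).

MEM[0x0f,0x07,0x11] = 1e 2f df

  after D0: wrote 6B at 0x0a = 3e2c1032e170
  after D1: wrote 7B at 0x0f = 1e2fdf95ab4be7
  after D2: wrote 8B at 0x00 = b73e2c1032e11e2f
query mem[0x0f]=0x1e, mem[0x07]=0x2f, mem[0x11]=0xdf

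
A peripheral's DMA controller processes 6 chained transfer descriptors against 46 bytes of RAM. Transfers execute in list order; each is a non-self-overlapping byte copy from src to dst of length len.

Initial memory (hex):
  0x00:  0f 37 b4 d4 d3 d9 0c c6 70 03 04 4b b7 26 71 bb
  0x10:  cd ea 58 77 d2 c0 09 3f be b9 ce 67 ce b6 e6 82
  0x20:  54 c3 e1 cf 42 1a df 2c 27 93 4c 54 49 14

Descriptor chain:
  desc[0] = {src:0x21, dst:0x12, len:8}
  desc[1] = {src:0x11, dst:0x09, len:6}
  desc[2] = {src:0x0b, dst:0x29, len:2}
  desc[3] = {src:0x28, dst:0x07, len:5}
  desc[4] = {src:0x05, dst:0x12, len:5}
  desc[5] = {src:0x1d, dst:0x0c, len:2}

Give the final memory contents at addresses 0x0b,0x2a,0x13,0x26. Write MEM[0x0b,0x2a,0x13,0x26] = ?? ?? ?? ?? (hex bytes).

MEM[0x0b,0x2a,0x13,0x26] = 49 cf 0c df

  after D0: wrote 8B at 0x12 = c3e1cf421adf2c27
  after D1: wrote 6B at 0x09 = eac3e1cf421a
  after D2: wrote 2B at 0x29 = e1cf
  after D3: wrote 5B at 0x07 = 27e1cf5449
  after D4: wrote 5B at 0x12 = d90c27e1cf
  after D5: wrote 2B at 0x0c = b6e6
query mem[0x0b]=0x49, mem[0x2a]=0xcf, mem[0x13]=0x0c, mem[0x26]=0xdf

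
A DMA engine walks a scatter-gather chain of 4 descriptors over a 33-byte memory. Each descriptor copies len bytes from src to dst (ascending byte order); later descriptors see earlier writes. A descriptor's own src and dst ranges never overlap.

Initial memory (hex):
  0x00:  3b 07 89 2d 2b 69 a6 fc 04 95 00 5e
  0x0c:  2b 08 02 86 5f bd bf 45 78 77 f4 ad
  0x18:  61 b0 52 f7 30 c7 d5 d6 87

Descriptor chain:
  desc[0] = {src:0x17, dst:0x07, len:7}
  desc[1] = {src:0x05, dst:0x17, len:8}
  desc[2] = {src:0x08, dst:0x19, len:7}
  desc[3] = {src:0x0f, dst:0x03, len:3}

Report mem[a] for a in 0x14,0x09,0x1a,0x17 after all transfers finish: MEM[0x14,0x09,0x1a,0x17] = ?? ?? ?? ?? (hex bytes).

D0: mem[0x07..0x0d] <- [ad 61 b0 52 f7 30 c7]
D1: mem[0x17..0x1e] <- [69 a6 ad 61 b0 52 f7 30]
D2: mem[0x19..0x1f] <- [61 b0 52 f7 30 c7 02]
D3: mem[0x03..0x05] <- [86 5f bd]
query mem[0x14]=0x78, mem[0x09]=0xb0, mem[0x1a]=0xb0, mem[0x17]=0x69

MEM[0x14,0x09,0x1a,0x17] = 78 b0 b0 69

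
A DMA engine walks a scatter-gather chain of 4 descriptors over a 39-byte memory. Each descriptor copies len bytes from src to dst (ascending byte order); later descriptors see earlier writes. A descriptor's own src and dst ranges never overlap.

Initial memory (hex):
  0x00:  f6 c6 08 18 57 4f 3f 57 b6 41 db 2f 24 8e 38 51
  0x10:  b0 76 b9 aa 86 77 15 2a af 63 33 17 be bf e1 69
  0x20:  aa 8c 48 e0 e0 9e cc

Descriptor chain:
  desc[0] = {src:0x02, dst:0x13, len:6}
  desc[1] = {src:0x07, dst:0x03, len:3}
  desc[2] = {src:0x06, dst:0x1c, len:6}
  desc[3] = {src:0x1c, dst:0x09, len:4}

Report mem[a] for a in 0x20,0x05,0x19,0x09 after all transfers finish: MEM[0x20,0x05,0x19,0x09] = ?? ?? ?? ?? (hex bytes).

[0] 0x02->0x13 len=6 : 08 18 57 4f 3f 57
[1] 0x07->0x03 len=3 : 57 b6 41
[2] 0x06->0x1c len=6 : 3f 57 b6 41 db 2f
[3] 0x1c->0x09 len=4 : 3f 57 b6 41
query mem[0x20]=0xdb, mem[0x05]=0x41, mem[0x19]=0x63, mem[0x09]=0x3f

MEM[0x20,0x05,0x19,0x09] = db 41 63 3f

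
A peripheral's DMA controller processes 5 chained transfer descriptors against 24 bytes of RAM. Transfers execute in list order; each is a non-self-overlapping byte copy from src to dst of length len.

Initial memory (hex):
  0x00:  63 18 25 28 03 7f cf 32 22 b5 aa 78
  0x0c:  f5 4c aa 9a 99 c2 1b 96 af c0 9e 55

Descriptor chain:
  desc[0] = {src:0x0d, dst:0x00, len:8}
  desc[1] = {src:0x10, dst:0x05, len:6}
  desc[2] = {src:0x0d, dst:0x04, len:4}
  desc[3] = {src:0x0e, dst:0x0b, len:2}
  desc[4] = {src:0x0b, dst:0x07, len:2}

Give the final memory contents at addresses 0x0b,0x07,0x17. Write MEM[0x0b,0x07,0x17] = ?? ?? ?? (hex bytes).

MEM[0x0b,0x07,0x17] = aa aa 55

[0] 0x0d->0x00 len=8 : 4c aa 9a 99 c2 1b 96 af
[1] 0x10->0x05 len=6 : 99 c2 1b 96 af c0
[2] 0x0d->0x04 len=4 : 4c aa 9a 99
[3] 0x0e->0x0b len=2 : aa 9a
[4] 0x0b->0x07 len=2 : aa 9a
query mem[0x0b]=0xaa, mem[0x07]=0xaa, mem[0x17]=0x55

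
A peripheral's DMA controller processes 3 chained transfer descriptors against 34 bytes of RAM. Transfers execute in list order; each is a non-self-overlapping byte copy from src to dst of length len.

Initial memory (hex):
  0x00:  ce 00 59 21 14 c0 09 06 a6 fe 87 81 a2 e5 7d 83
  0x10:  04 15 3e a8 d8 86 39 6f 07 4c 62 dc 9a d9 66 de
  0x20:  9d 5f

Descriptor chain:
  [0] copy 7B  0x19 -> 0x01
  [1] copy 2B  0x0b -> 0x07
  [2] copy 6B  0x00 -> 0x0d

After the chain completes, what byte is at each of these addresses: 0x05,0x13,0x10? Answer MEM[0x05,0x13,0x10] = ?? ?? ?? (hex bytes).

MEM[0x05,0x13,0x10] = d9 a8 dc

[0] 0x19->0x01 len=7 : 4c 62 dc 9a d9 66 de
[1] 0x0b->0x07 len=2 : 81 a2
[2] 0x00->0x0d len=6 : ce 4c 62 dc 9a d9
query mem[0x05]=0xd9, mem[0x13]=0xa8, mem[0x10]=0xdc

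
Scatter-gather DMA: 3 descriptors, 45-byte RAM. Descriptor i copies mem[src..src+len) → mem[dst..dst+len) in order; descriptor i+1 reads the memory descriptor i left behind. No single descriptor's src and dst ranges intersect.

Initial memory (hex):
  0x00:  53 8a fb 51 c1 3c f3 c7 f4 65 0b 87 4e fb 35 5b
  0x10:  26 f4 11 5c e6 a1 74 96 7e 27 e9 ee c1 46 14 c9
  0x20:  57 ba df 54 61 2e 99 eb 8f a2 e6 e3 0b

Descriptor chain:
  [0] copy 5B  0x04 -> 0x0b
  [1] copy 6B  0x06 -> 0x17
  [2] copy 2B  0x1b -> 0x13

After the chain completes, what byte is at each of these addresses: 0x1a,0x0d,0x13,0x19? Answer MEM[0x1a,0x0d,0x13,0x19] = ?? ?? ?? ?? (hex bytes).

#0 dst[0x0b+5] := {0xc1,0x3c,0xf3,0xc7,0xf4}
#1 dst[0x17+6] := {0xf3,0xc7,0xf4,0x65,0x0b,0xc1}
#2 dst[0x13+2] := {0x0b,0xc1}
query mem[0x1a]=0x65, mem[0x0d]=0xf3, mem[0x13]=0x0b, mem[0x19]=0xf4

MEM[0x1a,0x0d,0x13,0x19] = 65 f3 0b f4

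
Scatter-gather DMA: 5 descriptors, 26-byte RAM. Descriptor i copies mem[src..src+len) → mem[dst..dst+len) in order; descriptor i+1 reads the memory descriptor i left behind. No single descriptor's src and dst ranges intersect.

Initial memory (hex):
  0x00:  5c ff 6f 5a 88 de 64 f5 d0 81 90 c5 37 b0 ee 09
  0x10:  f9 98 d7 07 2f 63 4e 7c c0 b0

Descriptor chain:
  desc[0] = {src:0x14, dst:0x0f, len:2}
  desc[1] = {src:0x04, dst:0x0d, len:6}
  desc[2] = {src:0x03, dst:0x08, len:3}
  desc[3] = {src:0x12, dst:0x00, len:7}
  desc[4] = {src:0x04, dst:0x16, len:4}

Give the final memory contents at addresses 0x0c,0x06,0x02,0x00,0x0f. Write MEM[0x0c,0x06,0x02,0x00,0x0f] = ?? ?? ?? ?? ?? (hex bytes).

[0] 0x14->0x0f len=2 : 2f 63
[1] 0x04->0x0d len=6 : 88 de 64 f5 d0 81
[2] 0x03->0x08 len=3 : 5a 88 de
[3] 0x12->0x00 len=7 : 81 07 2f 63 4e 7c c0
[4] 0x04->0x16 len=4 : 4e 7c c0 f5
query mem[0x0c]=0x37, mem[0x06]=0xc0, mem[0x02]=0x2f, mem[0x00]=0x81, mem[0x0f]=0x64

MEM[0x0c,0x06,0x02,0x00,0x0f] = 37 c0 2f 81 64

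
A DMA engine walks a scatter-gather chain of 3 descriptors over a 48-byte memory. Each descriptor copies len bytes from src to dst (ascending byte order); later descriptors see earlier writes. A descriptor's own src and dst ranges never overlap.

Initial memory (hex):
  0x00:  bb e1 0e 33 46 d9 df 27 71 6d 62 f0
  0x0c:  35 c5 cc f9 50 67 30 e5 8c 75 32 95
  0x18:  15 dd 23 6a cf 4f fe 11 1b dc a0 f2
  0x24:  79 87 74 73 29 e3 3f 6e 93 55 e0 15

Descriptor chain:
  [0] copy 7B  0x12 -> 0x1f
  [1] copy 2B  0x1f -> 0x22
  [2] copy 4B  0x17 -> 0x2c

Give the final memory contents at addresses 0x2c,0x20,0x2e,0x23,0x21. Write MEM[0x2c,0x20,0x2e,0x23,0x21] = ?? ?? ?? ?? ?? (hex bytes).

D0: mem[0x1f..0x25] <- [30 e5 8c 75 32 95 15]
D1: mem[0x22..0x23] <- [30 e5]
D2: mem[0x2c..0x2f] <- [95 15 dd 23]
query mem[0x2c]=0x95, mem[0x20]=0xe5, mem[0x2e]=0xdd, mem[0x23]=0xe5, mem[0x21]=0x8c

MEM[0x2c,0x20,0x2e,0x23,0x21] = 95 e5 dd e5 8c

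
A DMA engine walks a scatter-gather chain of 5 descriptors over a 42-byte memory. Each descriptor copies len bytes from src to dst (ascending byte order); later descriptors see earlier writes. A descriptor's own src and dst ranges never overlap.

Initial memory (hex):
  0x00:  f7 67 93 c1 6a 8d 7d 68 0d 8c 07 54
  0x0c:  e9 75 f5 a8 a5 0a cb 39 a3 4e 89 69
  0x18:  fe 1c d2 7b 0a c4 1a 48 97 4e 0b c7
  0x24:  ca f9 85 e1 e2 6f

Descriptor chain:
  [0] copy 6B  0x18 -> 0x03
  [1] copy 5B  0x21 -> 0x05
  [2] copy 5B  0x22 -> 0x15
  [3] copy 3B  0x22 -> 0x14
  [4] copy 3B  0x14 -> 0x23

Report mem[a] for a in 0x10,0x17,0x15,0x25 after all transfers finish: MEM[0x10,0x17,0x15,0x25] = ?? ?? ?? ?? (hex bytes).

MEM[0x10,0x17,0x15,0x25] = a5 ca c7 ca

#0 dst[0x03+6] := {0xfe,0x1c,0xd2,0x7b,0x0a,0xc4}
#1 dst[0x05+5] := {0x4e,0x0b,0xc7,0xca,0xf9}
#2 dst[0x15+5] := {0x0b,0xc7,0xca,0xf9,0x85}
#3 dst[0x14+3] := {0x0b,0xc7,0xca}
#4 dst[0x23+3] := {0x0b,0xc7,0xca}
query mem[0x10]=0xa5, mem[0x17]=0xca, mem[0x15]=0xc7, mem[0x25]=0xca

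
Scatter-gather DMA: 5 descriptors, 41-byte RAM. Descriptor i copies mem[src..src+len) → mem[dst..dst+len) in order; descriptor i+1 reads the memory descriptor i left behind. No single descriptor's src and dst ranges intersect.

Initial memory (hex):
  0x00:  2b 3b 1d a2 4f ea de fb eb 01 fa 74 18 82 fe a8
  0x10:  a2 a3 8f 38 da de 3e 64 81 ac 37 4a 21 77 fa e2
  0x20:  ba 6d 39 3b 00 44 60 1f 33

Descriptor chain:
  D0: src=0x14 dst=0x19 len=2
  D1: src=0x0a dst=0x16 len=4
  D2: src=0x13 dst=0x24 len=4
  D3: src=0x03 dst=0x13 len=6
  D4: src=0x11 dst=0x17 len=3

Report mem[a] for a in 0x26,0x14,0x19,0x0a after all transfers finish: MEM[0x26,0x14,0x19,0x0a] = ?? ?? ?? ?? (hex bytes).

MEM[0x26,0x14,0x19,0x0a] = de 4f a2 fa

#0 dst[0x19+2] := {0xda,0xde}
#1 dst[0x16+4] := {0xfa,0x74,0x18,0x82}
#2 dst[0x24+4] := {0x38,0xda,0xde,0xfa}
#3 dst[0x13+6] := {0xa2,0x4f,0xea,0xde,0xfb,0xeb}
#4 dst[0x17+3] := {0xa3,0x8f,0xa2}
query mem[0x26]=0xde, mem[0x14]=0x4f, mem[0x19]=0xa2, mem[0x0a]=0xfa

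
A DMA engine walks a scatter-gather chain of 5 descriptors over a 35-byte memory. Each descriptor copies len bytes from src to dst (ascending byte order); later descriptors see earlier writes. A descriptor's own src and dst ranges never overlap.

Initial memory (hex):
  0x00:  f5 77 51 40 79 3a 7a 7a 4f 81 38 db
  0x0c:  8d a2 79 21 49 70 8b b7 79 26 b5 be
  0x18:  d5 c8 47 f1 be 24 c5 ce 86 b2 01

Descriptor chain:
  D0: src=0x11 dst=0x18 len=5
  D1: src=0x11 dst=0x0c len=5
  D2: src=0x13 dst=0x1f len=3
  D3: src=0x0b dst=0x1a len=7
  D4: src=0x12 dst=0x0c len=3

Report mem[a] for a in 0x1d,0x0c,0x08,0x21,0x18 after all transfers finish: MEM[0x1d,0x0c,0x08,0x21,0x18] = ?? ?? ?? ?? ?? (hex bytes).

D0: mem[0x18..0x1c] <- [70 8b b7 79 26]
D1: mem[0x0c..0x10] <- [70 8b b7 79 26]
D2: mem[0x1f..0x21] <- [b7 79 26]
D3: mem[0x1a..0x20] <- [db 70 8b b7 79 26 70]
D4: mem[0x0c..0x0e] <- [8b b7 79]
query mem[0x1d]=0xb7, mem[0x0c]=0x8b, mem[0x08]=0x4f, mem[0x21]=0x26, mem[0x18]=0x70

MEM[0x1d,0x0c,0x08,0x21,0x18] = b7 8b 4f 26 70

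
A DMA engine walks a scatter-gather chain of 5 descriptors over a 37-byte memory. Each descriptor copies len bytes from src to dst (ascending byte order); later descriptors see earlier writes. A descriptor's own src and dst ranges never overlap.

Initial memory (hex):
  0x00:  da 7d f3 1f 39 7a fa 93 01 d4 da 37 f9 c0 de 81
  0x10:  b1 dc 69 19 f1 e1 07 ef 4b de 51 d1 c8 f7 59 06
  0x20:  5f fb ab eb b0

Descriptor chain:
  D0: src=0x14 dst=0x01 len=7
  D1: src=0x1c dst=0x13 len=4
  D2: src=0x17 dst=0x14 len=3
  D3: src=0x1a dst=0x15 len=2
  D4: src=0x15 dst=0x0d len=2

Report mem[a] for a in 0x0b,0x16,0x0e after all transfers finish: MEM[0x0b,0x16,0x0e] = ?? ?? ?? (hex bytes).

  after D0: wrote 7B at 0x01 = f1e107ef4bde51
  after D1: wrote 4B at 0x13 = c8f75906
  after D2: wrote 3B at 0x14 = ef4bde
  after D3: wrote 2B at 0x15 = 51d1
  after D4: wrote 2B at 0x0d = 51d1
query mem[0x0b]=0x37, mem[0x16]=0xd1, mem[0x0e]=0xd1

MEM[0x0b,0x16,0x0e] = 37 d1 d1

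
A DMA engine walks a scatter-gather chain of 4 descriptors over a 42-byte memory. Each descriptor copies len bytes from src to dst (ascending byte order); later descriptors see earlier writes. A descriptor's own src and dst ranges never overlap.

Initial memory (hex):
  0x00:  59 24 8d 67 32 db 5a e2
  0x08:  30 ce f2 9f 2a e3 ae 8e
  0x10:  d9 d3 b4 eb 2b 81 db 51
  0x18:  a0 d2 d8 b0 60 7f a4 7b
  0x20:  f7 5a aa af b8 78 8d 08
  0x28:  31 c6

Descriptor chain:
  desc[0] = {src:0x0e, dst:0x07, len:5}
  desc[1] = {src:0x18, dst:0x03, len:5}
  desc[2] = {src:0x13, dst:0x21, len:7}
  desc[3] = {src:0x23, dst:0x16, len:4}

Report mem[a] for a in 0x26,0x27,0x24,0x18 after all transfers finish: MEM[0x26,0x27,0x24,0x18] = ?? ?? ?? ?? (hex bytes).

#0 dst[0x07+5] := {0xae,0x8e,0xd9,0xd3,0xb4}
#1 dst[0x03+5] := {0xa0,0xd2,0xd8,0xb0,0x60}
#2 dst[0x21+7] := {0xeb,0x2b,0x81,0xdb,0x51,0xa0,0xd2}
#3 dst[0x16+4] := {0x81,0xdb,0x51,0xa0}
query mem[0x26]=0xa0, mem[0x27]=0xd2, mem[0x24]=0xdb, mem[0x18]=0x51

MEM[0x26,0x27,0x24,0x18] = a0 d2 db 51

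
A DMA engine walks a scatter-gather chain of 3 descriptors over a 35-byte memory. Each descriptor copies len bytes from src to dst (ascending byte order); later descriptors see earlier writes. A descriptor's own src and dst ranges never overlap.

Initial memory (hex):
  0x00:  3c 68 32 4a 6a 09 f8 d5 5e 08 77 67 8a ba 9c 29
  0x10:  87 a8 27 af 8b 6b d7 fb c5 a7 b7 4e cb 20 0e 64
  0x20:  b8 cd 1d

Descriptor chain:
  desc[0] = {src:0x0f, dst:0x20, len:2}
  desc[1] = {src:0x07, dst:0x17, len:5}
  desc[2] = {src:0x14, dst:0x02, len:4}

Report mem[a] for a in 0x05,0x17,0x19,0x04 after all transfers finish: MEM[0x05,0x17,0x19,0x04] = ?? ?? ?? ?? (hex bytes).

#0 dst[0x20+2] := {0x29,0x87}
#1 dst[0x17+5] := {0xd5,0x5e,0x08,0x77,0x67}
#2 dst[0x02+4] := {0x8b,0x6b,0xd7,0xd5}
query mem[0x05]=0xd5, mem[0x17]=0xd5, mem[0x19]=0x08, mem[0x04]=0xd7

MEM[0x05,0x17,0x19,0x04] = d5 d5 08 d7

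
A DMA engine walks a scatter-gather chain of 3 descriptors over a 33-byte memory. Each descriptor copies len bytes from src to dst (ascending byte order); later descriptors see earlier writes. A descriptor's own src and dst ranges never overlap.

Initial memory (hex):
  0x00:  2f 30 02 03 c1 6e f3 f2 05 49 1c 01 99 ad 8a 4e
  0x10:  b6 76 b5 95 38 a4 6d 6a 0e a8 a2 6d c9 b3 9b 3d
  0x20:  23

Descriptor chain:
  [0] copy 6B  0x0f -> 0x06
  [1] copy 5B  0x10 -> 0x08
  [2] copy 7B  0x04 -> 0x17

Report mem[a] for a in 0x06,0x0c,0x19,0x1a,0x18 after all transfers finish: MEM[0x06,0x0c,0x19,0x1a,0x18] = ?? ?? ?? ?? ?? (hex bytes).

[0] 0x0f->0x06 len=6 : 4e b6 76 b5 95 38
[1] 0x10->0x08 len=5 : b6 76 b5 95 38
[2] 0x04->0x17 len=7 : c1 6e 4e b6 b6 76 b5
query mem[0x06]=0x4e, mem[0x0c]=0x38, mem[0x19]=0x4e, mem[0x1a]=0xb6, mem[0x18]=0x6e

MEM[0x06,0x0c,0x19,0x1a,0x18] = 4e 38 4e b6 6e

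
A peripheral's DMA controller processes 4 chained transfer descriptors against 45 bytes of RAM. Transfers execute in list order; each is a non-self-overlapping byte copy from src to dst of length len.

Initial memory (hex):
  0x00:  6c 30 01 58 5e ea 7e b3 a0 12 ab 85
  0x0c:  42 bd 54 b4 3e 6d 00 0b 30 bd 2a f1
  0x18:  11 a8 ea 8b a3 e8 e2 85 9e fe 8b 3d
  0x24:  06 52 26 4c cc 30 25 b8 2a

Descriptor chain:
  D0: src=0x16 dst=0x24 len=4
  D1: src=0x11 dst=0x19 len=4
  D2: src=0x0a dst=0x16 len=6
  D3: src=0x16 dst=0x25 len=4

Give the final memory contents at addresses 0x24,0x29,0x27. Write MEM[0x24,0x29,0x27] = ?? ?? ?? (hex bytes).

  after D0: wrote 4B at 0x24 = 2af111a8
  after D1: wrote 4B at 0x19 = 6d000b30
  after D2: wrote 6B at 0x16 = ab8542bd54b4
  after D3: wrote 4B at 0x25 = ab8542bd
query mem[0x24]=0x2a, mem[0x29]=0x30, mem[0x27]=0x42

MEM[0x24,0x29,0x27] = 2a 30 42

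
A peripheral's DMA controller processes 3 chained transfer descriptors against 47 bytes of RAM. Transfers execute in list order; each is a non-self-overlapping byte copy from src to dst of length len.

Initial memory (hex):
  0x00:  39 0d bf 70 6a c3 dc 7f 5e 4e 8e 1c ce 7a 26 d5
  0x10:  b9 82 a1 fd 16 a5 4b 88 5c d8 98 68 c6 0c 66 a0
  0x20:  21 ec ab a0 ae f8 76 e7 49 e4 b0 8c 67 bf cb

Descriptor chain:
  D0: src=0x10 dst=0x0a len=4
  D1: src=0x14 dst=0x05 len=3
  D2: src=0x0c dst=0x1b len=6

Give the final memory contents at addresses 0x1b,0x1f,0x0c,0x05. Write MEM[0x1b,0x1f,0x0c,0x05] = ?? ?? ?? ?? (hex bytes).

D0: mem[0x0a..0x0d] <- [b9 82 a1 fd]
D1: mem[0x05..0x07] <- [16 a5 4b]
D2: mem[0x1b..0x20] <- [a1 fd 26 d5 b9 82]
query mem[0x1b]=0xa1, mem[0x1f]=0xb9, mem[0x0c]=0xa1, mem[0x05]=0x16

MEM[0x1b,0x1f,0x0c,0x05] = a1 b9 a1 16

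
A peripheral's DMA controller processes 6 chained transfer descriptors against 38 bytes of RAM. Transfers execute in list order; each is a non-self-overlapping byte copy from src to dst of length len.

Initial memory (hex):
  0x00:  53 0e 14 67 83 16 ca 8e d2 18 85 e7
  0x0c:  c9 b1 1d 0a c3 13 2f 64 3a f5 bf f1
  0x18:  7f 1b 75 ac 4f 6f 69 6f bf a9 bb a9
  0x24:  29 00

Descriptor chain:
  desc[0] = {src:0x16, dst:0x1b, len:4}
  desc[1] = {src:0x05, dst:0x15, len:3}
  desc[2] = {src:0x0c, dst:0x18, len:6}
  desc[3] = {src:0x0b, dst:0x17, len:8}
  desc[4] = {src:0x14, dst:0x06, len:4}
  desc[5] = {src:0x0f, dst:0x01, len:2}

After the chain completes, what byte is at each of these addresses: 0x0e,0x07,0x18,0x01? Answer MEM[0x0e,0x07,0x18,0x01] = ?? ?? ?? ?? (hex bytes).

MEM[0x0e,0x07,0x18,0x01] = 1d 16 c9 0a

[0] 0x16->0x1b len=4 : bf f1 7f 1b
[1] 0x05->0x15 len=3 : 16 ca 8e
[2] 0x0c->0x18 len=6 : c9 b1 1d 0a c3 13
[3] 0x0b->0x17 len=8 : e7 c9 b1 1d 0a c3 13 2f
[4] 0x14->0x06 len=4 : 3a 16 ca e7
[5] 0x0f->0x01 len=2 : 0a c3
query mem[0x0e]=0x1d, mem[0x07]=0x16, mem[0x18]=0xc9, mem[0x01]=0x0a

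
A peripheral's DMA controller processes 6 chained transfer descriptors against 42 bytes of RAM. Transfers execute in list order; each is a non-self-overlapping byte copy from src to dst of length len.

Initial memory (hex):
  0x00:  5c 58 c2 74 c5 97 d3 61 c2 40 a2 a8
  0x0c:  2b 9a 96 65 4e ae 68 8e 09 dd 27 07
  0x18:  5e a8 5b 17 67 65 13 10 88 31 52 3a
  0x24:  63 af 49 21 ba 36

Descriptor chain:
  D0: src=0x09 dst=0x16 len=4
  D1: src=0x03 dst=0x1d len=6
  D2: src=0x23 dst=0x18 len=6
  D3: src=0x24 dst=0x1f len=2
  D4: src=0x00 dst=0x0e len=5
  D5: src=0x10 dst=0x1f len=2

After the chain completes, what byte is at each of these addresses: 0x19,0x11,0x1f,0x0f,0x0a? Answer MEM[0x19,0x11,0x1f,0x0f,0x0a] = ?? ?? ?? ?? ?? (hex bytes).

[0] 0x09->0x16 len=4 : 40 a2 a8 2b
[1] 0x03->0x1d len=6 : 74 c5 97 d3 61 c2
[2] 0x23->0x18 len=6 : 3a 63 af 49 21 ba
[3] 0x24->0x1f len=2 : 63 af
[4] 0x00->0x0e len=5 : 5c 58 c2 74 c5
[5] 0x10->0x1f len=2 : c2 74
query mem[0x19]=0x63, mem[0x11]=0x74, mem[0x1f]=0xc2, mem[0x0f]=0x58, mem[0x0a]=0xa2

MEM[0x19,0x11,0x1f,0x0f,0x0a] = 63 74 c2 58 a2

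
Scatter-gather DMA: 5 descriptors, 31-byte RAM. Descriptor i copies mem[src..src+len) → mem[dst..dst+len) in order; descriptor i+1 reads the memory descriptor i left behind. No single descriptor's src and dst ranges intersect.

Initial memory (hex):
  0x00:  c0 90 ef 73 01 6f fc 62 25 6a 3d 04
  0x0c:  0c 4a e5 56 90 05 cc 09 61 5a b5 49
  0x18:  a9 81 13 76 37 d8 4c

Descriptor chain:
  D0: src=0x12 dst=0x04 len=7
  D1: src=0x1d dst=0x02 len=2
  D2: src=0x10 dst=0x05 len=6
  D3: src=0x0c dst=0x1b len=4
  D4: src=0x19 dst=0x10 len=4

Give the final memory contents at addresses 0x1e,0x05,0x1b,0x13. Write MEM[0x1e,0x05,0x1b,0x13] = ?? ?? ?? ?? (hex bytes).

MEM[0x1e,0x05,0x1b,0x13] = 56 90 0c 4a

D0: mem[0x04..0x0a] <- [cc 09 61 5a b5 49 a9]
D1: mem[0x02..0x03] <- [d8 4c]
D2: mem[0x05..0x0a] <- [90 05 cc 09 61 5a]
D3: mem[0x1b..0x1e] <- [0c 4a e5 56]
D4: mem[0x10..0x13] <- [81 13 0c 4a]
query mem[0x1e]=0x56, mem[0x05]=0x90, mem[0x1b]=0x0c, mem[0x13]=0x4a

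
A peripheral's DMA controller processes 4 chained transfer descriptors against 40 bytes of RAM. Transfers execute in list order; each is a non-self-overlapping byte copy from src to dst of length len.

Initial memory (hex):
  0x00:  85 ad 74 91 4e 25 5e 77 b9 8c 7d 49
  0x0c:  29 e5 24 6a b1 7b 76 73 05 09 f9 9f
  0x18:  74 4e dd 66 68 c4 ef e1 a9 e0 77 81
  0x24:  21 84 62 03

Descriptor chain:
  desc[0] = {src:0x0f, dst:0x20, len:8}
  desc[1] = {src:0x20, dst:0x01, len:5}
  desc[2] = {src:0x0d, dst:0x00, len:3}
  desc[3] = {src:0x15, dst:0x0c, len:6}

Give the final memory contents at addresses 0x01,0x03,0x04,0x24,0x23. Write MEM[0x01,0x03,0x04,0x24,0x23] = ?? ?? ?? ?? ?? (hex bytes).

MEM[0x01,0x03,0x04,0x24,0x23] = 24 7b 76 73 76

[0] 0x0f->0x20 len=8 : 6a b1 7b 76 73 05 09 f9
[1] 0x20->0x01 len=5 : 6a b1 7b 76 73
[2] 0x0d->0x00 len=3 : e5 24 6a
[3] 0x15->0x0c len=6 : 09 f9 9f 74 4e dd
query mem[0x01]=0x24, mem[0x03]=0x7b, mem[0x04]=0x76, mem[0x24]=0x73, mem[0x23]=0x76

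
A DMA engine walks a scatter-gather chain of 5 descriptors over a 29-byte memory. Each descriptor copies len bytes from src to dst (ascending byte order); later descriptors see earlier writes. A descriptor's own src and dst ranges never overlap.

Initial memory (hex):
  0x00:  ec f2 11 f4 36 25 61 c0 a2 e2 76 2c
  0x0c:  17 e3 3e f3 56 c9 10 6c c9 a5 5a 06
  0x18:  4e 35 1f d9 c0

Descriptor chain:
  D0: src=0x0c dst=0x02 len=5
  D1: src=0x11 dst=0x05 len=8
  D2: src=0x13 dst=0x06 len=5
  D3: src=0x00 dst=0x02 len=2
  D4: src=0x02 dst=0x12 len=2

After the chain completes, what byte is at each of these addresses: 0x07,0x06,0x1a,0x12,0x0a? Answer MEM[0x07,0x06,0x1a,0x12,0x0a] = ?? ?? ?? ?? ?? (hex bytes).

MEM[0x07,0x06,0x1a,0x12,0x0a] = c9 6c 1f ec 06

[0] 0x0c->0x02 len=5 : 17 e3 3e f3 56
[1] 0x11->0x05 len=8 : c9 10 6c c9 a5 5a 06 4e
[2] 0x13->0x06 len=5 : 6c c9 a5 5a 06
[3] 0x00->0x02 len=2 : ec f2
[4] 0x02->0x12 len=2 : ec f2
query mem[0x07]=0xc9, mem[0x06]=0x6c, mem[0x1a]=0x1f, mem[0x12]=0xec, mem[0x0a]=0x06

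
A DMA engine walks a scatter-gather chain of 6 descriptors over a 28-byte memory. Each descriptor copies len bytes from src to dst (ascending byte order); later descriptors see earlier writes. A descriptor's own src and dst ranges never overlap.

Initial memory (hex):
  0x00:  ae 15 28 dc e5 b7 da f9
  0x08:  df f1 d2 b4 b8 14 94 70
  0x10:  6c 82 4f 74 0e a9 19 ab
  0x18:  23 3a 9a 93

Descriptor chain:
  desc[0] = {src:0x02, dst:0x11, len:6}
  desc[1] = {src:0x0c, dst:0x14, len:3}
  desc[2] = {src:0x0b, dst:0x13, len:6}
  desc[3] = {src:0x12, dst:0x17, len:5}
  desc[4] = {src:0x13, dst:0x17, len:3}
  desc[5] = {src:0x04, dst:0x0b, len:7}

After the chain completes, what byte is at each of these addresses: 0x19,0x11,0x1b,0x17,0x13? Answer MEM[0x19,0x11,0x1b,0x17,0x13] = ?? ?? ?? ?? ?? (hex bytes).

#0 dst[0x11+6] := {0x28,0xdc,0xe5,0xb7,0xda,0xf9}
#1 dst[0x14+3] := {0xb8,0x14,0x94}
#2 dst[0x13+6] := {0xb4,0xb8,0x14,0x94,0x70,0x6c}
#3 dst[0x17+5] := {0xdc,0xb4,0xb8,0x14,0x94}
#4 dst[0x17+3] := {0xb4,0xb8,0x14}
#5 dst[0x0b+7] := {0xe5,0xb7,0xda,0xf9,0xdf,0xf1,0xd2}
query mem[0x19]=0x14, mem[0x11]=0xd2, mem[0x1b]=0x94, mem[0x17]=0xb4, mem[0x13]=0xb4

MEM[0x19,0x11,0x1b,0x17,0x13] = 14 d2 94 b4 b4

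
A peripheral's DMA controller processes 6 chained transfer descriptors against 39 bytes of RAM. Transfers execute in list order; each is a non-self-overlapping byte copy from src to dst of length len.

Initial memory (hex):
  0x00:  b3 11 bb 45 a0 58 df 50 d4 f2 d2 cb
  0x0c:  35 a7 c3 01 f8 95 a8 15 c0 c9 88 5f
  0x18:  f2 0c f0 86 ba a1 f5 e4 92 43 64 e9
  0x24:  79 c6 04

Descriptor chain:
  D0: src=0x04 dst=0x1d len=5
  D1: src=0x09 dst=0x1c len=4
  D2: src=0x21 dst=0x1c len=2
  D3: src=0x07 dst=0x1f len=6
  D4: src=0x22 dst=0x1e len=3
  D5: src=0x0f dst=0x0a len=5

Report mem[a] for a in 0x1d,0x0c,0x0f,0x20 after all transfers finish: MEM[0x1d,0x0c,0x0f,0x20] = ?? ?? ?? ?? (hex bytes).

MEM[0x1d,0x0c,0x0f,0x20] = 64 95 01 35

D0: mem[0x1d..0x21] <- [a0 58 df 50 d4]
D1: mem[0x1c..0x1f] <- [f2 d2 cb 35]
D2: mem[0x1c..0x1d] <- [d4 64]
D3: mem[0x1f..0x24] <- [50 d4 f2 d2 cb 35]
D4: mem[0x1e..0x20] <- [d2 cb 35]
D5: mem[0x0a..0x0e] <- [01 f8 95 a8 15]
query mem[0x1d]=0x64, mem[0x0c]=0x95, mem[0x0f]=0x01, mem[0x20]=0x35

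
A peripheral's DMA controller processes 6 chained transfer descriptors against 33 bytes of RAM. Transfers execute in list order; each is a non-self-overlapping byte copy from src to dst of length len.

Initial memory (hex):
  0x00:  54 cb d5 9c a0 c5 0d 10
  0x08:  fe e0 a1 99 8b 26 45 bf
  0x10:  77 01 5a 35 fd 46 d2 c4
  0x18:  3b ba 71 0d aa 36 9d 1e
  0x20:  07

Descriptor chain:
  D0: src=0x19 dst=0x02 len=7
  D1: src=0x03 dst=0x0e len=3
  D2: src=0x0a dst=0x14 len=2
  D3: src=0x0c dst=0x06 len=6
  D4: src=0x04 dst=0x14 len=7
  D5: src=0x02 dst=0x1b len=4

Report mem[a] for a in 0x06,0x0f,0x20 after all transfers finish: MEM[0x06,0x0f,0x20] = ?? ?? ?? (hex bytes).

MEM[0x06,0x0f,0x20] = 8b 0d 07

[0] 0x19->0x02 len=7 : ba 71 0d aa 36 9d 1e
[1] 0x03->0x0e len=3 : 71 0d aa
[2] 0x0a->0x14 len=2 : a1 99
[3] 0x0c->0x06 len=6 : 8b 26 71 0d aa 01
[4] 0x04->0x14 len=7 : 0d aa 8b 26 71 0d aa
[5] 0x02->0x1b len=4 : ba 71 0d aa
query mem[0x06]=0x8b, mem[0x0f]=0x0d, mem[0x20]=0x07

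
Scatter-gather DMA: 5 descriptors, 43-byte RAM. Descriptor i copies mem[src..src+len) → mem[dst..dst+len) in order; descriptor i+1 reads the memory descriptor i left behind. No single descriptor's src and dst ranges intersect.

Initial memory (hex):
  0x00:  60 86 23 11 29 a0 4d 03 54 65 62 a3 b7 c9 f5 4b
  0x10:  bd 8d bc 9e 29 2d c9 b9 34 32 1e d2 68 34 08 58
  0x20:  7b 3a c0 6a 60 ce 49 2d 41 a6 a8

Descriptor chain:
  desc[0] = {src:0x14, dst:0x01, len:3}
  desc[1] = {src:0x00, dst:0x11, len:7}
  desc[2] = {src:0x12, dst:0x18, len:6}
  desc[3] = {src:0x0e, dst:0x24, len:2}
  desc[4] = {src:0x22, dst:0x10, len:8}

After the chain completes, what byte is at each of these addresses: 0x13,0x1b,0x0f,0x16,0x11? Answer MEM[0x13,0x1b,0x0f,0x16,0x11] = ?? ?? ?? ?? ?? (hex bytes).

MEM[0x13,0x1b,0x0f,0x16,0x11] = 4b 29 4b 41 6a

  after D0: wrote 3B at 0x01 = 292dc9
  after D1: wrote 7B at 0x11 = 60292dc929a04d
  after D2: wrote 6B at 0x18 = 292dc929a04d
  after D3: wrote 2B at 0x24 = f54b
  after D4: wrote 8B at 0x10 = c06af54b492d41a6
query mem[0x13]=0x4b, mem[0x1b]=0x29, mem[0x0f]=0x4b, mem[0x16]=0x41, mem[0x11]=0x6a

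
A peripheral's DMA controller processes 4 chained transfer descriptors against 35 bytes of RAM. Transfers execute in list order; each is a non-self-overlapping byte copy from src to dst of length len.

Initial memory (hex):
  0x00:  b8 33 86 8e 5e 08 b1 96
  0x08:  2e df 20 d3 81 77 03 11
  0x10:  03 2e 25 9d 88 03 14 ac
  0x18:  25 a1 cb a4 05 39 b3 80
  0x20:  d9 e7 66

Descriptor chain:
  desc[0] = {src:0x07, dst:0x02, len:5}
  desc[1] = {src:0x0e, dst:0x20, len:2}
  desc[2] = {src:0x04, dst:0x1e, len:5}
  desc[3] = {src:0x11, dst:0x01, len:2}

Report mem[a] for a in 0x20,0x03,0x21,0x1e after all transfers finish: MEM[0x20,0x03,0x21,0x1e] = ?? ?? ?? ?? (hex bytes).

  after D0: wrote 5B at 0x02 = 962edf20d3
  after D1: wrote 2B at 0x20 = 0311
  after D2: wrote 5B at 0x1e = df20d3962e
  after D3: wrote 2B at 0x01 = 2e25
query mem[0x20]=0xd3, mem[0x03]=0x2e, mem[0x21]=0x96, mem[0x1e]=0xdf

MEM[0x20,0x03,0x21,0x1e] = d3 2e 96 df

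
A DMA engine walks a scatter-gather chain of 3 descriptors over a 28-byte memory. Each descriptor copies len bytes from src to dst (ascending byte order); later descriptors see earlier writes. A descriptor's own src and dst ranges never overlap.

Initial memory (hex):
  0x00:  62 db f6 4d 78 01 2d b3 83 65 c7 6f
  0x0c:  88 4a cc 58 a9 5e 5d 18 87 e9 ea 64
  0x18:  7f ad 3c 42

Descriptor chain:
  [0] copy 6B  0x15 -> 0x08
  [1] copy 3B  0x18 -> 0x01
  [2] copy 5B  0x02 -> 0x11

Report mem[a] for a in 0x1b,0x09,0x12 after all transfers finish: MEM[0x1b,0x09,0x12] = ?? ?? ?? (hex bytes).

MEM[0x1b,0x09,0x12] = 42 ea 3c

#0 dst[0x08+6] := {0xe9,0xea,0x64,0x7f,0xad,0x3c}
#1 dst[0x01+3] := {0x7f,0xad,0x3c}
#2 dst[0x11+5] := {0xad,0x3c,0x78,0x01,0x2d}
query mem[0x1b]=0x42, mem[0x09]=0xea, mem[0x12]=0x3c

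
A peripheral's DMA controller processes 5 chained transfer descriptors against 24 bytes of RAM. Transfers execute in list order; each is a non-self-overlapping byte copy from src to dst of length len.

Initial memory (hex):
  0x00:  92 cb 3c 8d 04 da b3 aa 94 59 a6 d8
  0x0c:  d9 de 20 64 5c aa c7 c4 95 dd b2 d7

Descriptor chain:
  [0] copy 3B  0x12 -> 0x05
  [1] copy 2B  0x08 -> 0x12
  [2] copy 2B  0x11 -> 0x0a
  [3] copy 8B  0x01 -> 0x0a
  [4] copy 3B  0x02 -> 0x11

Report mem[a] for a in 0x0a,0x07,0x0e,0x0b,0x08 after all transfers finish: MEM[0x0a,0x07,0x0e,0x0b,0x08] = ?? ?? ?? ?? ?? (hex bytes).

[0] 0x12->0x05 len=3 : c7 c4 95
[1] 0x08->0x12 len=2 : 94 59
[2] 0x11->0x0a len=2 : aa 94
[3] 0x01->0x0a len=8 : cb 3c 8d 04 c7 c4 95 94
[4] 0x02->0x11 len=3 : 3c 8d 04
query mem[0x0a]=0xcb, mem[0x07]=0x95, mem[0x0e]=0xc7, mem[0x0b]=0x3c, mem[0x08]=0x94

MEM[0x0a,0x07,0x0e,0x0b,0x08] = cb 95 c7 3c 94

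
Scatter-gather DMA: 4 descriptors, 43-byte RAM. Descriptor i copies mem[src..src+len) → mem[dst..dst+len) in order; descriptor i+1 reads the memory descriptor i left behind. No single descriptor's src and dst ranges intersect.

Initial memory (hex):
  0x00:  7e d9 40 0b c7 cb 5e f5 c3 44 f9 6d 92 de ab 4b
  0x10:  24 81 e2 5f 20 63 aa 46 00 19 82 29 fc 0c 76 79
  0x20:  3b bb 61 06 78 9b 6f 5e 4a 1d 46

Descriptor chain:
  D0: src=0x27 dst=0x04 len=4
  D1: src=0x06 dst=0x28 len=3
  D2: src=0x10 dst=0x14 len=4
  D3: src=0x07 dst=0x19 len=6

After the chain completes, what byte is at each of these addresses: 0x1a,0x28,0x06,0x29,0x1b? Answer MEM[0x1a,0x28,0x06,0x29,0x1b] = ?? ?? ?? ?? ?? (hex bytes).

MEM[0x1a,0x28,0x06,0x29,0x1b] = c3 1d 1d 46 44

[0] 0x27->0x04 len=4 : 5e 4a 1d 46
[1] 0x06->0x28 len=3 : 1d 46 c3
[2] 0x10->0x14 len=4 : 24 81 e2 5f
[3] 0x07->0x19 len=6 : 46 c3 44 f9 6d 92
query mem[0x1a]=0xc3, mem[0x28]=0x1d, mem[0x06]=0x1d, mem[0x29]=0x46, mem[0x1b]=0x44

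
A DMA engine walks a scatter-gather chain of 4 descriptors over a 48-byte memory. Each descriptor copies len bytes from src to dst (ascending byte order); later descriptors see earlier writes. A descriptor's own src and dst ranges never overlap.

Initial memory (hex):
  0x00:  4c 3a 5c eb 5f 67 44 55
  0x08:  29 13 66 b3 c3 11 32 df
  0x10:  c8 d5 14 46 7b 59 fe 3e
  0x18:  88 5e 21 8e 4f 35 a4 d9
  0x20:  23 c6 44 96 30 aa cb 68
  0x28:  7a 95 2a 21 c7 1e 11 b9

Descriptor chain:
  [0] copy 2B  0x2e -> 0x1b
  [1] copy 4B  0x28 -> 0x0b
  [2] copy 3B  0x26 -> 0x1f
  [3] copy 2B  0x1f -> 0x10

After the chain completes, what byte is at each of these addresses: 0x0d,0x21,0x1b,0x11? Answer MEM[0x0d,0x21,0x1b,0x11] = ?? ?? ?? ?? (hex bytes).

MEM[0x0d,0x21,0x1b,0x11] = 2a 7a 11 68

  after D0: wrote 2B at 0x1b = 11b9
  after D1: wrote 4B at 0x0b = 7a952a21
  after D2: wrote 3B at 0x1f = cb687a
  after D3: wrote 2B at 0x10 = cb68
query mem[0x0d]=0x2a, mem[0x21]=0x7a, mem[0x1b]=0x11, mem[0x11]=0x68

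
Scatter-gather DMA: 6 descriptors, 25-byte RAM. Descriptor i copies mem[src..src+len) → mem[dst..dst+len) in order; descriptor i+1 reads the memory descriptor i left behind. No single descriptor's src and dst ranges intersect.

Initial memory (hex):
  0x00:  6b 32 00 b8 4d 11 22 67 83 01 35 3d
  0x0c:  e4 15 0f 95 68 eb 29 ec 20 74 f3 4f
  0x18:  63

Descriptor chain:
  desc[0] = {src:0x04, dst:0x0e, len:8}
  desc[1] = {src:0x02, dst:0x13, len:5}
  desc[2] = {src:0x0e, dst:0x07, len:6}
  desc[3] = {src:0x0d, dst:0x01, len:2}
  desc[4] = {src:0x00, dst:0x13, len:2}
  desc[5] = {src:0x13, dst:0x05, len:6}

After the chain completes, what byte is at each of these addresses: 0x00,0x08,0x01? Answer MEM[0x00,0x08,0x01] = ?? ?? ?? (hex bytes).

MEM[0x00,0x08,0x01] = 6b 11 15

#0 dst[0x0e+8] := {0x4d,0x11,0x22,0x67,0x83,0x01,0x35,0x3d}
#1 dst[0x13+5] := {0x00,0xb8,0x4d,0x11,0x22}
#2 dst[0x07+6] := {0x4d,0x11,0x22,0x67,0x83,0x00}
#3 dst[0x01+2] := {0x15,0x4d}
#4 dst[0x13+2] := {0x6b,0x15}
#5 dst[0x05+6] := {0x6b,0x15,0x4d,0x11,0x22,0x63}
query mem[0x00]=0x6b, mem[0x08]=0x11, mem[0x01]=0x15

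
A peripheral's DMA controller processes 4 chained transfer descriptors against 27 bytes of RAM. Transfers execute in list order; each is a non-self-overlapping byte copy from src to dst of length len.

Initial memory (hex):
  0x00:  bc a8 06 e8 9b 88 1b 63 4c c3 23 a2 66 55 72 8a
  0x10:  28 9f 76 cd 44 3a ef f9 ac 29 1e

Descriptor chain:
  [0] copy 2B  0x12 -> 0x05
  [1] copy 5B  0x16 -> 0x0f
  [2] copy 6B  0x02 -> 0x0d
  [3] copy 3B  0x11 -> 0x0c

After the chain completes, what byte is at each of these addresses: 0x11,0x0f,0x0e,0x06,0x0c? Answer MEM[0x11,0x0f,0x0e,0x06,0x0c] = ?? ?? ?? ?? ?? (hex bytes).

[0] 0x12->0x05 len=2 : 76 cd
[1] 0x16->0x0f len=5 : ef f9 ac 29 1e
[2] 0x02->0x0d len=6 : 06 e8 9b 76 cd 63
[3] 0x11->0x0c len=3 : cd 63 1e
query mem[0x11]=0xcd, mem[0x0f]=0x9b, mem[0x0e]=0x1e, mem[0x06]=0xcd, mem[0x0c]=0xcd

MEM[0x11,0x0f,0x0e,0x06,0x0c] = cd 9b 1e cd cd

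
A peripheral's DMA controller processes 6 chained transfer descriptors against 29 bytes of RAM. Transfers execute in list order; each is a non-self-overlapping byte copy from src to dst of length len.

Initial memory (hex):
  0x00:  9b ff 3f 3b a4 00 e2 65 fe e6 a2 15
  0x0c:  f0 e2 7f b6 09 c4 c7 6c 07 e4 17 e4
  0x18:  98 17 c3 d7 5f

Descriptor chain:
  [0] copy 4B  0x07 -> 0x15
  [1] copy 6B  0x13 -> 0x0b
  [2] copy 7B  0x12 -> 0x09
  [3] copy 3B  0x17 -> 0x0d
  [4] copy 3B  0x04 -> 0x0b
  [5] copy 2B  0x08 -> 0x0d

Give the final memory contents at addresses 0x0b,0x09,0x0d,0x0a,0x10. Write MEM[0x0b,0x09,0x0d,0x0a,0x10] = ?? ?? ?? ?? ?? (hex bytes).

MEM[0x0b,0x09,0x0d,0x0a,0x10] = a4 c7 fe 6c a2

  after D0: wrote 4B at 0x15 = 65fee6a2
  after D1: wrote 6B at 0x0b = 6c0765fee6a2
  after D2: wrote 7B at 0x09 = c76c0765fee6a2
  after D3: wrote 3B at 0x0d = e6a217
  after D4: wrote 3B at 0x0b = a400e2
  after D5: wrote 2B at 0x0d = fec7
query mem[0x0b]=0xa4, mem[0x09]=0xc7, mem[0x0d]=0xfe, mem[0x0a]=0x6c, mem[0x10]=0xa2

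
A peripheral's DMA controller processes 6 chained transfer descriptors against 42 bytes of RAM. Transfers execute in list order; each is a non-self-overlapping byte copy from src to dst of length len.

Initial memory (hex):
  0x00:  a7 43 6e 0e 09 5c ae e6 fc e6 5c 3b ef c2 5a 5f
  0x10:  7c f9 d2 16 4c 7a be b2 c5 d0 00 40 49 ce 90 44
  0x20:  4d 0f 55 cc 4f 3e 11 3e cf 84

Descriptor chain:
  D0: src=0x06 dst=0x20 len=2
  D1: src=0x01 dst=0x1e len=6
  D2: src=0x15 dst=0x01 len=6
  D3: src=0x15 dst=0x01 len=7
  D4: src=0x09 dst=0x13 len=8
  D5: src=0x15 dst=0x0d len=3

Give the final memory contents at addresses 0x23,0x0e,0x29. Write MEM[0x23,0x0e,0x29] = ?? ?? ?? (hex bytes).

MEM[0x23,0x0e,0x29] = ae ef 84

[0] 0x06->0x20 len=2 : ae e6
[1] 0x01->0x1e len=6 : 43 6e 0e 09 5c ae
[2] 0x15->0x01 len=6 : 7a be b2 c5 d0 00
[3] 0x15->0x01 len=7 : 7a be b2 c5 d0 00 40
[4] 0x09->0x13 len=8 : e6 5c 3b ef c2 5a 5f 7c
[5] 0x15->0x0d len=3 : 3b ef c2
query mem[0x23]=0xae, mem[0x0e]=0xef, mem[0x29]=0x84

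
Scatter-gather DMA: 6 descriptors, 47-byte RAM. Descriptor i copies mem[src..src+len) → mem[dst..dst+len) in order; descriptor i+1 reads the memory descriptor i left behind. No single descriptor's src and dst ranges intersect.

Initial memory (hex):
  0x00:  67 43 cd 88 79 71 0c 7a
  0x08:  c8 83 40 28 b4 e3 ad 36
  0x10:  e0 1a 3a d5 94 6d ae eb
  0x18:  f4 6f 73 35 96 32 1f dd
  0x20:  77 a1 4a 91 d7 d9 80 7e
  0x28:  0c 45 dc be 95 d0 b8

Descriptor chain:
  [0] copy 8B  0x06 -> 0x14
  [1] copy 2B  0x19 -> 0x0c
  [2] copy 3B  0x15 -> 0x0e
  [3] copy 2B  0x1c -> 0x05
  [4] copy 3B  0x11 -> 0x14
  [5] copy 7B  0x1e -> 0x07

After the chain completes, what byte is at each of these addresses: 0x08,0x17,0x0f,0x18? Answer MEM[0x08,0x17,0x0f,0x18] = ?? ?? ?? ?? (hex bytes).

MEM[0x08,0x17,0x0f,0x18] = dd 83 c8 40

D0: mem[0x14..0x1b] <- [0c 7a c8 83 40 28 b4 e3]
D1: mem[0x0c..0x0d] <- [28 b4]
D2: mem[0x0e..0x10] <- [7a c8 83]
D3: mem[0x05..0x06] <- [96 32]
D4: mem[0x14..0x16] <- [1a 3a d5]
D5: mem[0x07..0x0d] <- [1f dd 77 a1 4a 91 d7]
query mem[0x08]=0xdd, mem[0x17]=0x83, mem[0x0f]=0xc8, mem[0x18]=0x40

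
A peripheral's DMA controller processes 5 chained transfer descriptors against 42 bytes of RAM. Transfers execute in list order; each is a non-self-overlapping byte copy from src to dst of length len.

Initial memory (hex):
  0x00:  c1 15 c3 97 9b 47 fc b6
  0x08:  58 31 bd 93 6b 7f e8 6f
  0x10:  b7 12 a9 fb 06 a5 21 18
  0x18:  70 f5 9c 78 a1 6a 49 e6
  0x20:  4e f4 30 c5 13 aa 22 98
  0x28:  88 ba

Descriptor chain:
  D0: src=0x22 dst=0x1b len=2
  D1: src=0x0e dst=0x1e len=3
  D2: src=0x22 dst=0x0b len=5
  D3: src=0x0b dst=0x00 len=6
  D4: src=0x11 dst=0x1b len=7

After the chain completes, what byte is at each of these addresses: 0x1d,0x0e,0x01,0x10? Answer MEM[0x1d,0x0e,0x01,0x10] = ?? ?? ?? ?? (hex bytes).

  after D0: wrote 2B at 0x1b = 30c5
  after D1: wrote 3B at 0x1e = e86fb7
  after D2: wrote 5B at 0x0b = 30c513aa22
  after D3: wrote 6B at 0x00 = 30c513aa22b7
  after D4: wrote 7B at 0x1b = 12a9fb06a52118
query mem[0x1d]=0xfb, mem[0x0e]=0xaa, mem[0x01]=0xc5, mem[0x10]=0xb7

MEM[0x1d,0x0e,0x01,0x10] = fb aa c5 b7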